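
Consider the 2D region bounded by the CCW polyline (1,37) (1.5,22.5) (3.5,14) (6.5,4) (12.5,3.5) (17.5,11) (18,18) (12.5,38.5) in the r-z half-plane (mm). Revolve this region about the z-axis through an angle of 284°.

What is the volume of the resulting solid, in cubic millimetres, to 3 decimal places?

Volume = 20471.316 mm³

Profile (r,z), 8 vertices: (1,37) (1.5,22.5) (3.5,14) (6.5,4) (12.5,3.5) (17.5,11) (18,18) (12.5,38.5)
edge 0: (1,37)→(1.5,22.5)  cross = 1·22.5 − 1.5·37 = -33.0000; (r_i+r_j)·cross = 2.5·-33.0000 = -82.5000
edge 1: (1.5,22.5)→(3.5,14)  cross = 1.5·14 − 3.5·22.5 = -57.7500; (r_i+r_j)·cross = 5·-57.7500 = -288.7500
edge 2: (3.5,14)→(6.5,4)  cross = 3.5·4 − 6.5·14 = -77.0000; (r_i+r_j)·cross = 10·-77.0000 = -770.0000
edge 3: (6.5,4)→(12.5,3.5)  cross = 6.5·3.5 − 12.5·4 = -27.2500; (r_i+r_j)·cross = 19·-27.2500 = -517.7500
edge 4: (12.5,3.5)→(17.5,11)  cross = 12.5·11 − 17.5·3.5 = 76.2500; (r_i+r_j)·cross = 30·76.2500 = 2287.5000
edge 5: (17.5,11)→(18,18)  cross = 17.5·18 − 18·11 = 117.0000; (r_i+r_j)·cross = 35.5·117.0000 = 4153.5000
edge 6: (18,18)→(12.5,38.5)  cross = 18·38.5 − 12.5·18 = 468.0000; (r_i+r_j)·cross = 30.5·468.0000 = 14274.0000
edge 7: (12.5,38.5)→(1,37)  cross = 12.5·37 − 1·38.5 = 424.0000; (r_i+r_j)·cross = 13.5·424.0000 = 5724.0000
Σcross = 890.2500 → A = |Σcross|/2 = 445.1250 mm²
Σ(r_i+r_j)·cross = 24780.0000 → first moment M = |Σ|/6 = 4130.0000
R_c = M/A = 4130.0000/445.1250 = 9.2783 mm
θ = 284° = 4.956735 rad
V = θ·R_c·A = 4.956735·9.2783·445.1250 = 20471.316 mm³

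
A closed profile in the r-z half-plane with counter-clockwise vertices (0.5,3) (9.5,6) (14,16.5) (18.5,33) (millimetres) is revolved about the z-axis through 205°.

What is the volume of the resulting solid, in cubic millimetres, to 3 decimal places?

Profile (r,z), 4 vertices: (0.5,3) (9.5,6) (14,16.5) (18.5,33)
edge 0: (0.5,3)→(9.5,6)  cross = 0.5·6 − 9.5·3 = -25.5000; (r_i+r_j)·cross = 10·-25.5000 = -255.0000
edge 1: (9.5,6)→(14,16.5)  cross = 9.5·16.5 − 14·6 = 72.7500; (r_i+r_j)·cross = 23.5·72.7500 = 1709.6250
edge 2: (14,16.5)→(18.5,33)  cross = 14·33 − 18.5·16.5 = 156.7500; (r_i+r_j)·cross = 32.5·156.7500 = 5094.3750
edge 3: (18.5,33)→(0.5,3)  cross = 18.5·3 − 0.5·33 = 39.0000; (r_i+r_j)·cross = 19·39.0000 = 741.0000
Σcross = 243.0000 → A = |Σcross|/2 = 121.5000 mm²
Σ(r_i+r_j)·cross = 7290.0000 → first moment M = |Σ|/6 = 1215.0000
R_c = M/A = 1215.0000/121.5000 = 10.0000 mm
θ = 205° = 3.577925 rad
V = θ·R_c·A = 3.577925·10.0000·121.5000 = 4347.179 mm³

Volume = 4347.179 mm³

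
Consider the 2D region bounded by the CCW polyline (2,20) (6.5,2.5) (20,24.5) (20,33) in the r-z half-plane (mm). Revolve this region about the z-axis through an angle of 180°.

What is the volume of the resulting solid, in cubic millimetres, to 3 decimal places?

Profile (r,z), 4 vertices: (2,20) (6.5,2.5) (20,24.5) (20,33)
edge 0: (2,20)→(6.5,2.5)  cross = 2·2.5 − 6.5·20 = -125.0000; (r_i+r_j)·cross = 8.5·-125.0000 = -1062.5000
edge 1: (6.5,2.5)→(20,24.5)  cross = 6.5·24.5 − 20·2.5 = 109.2500; (r_i+r_j)·cross = 26.5·109.2500 = 2895.1250
edge 2: (20,24.5)→(20,33)  cross = 20·33 − 20·24.5 = 170.0000; (r_i+r_j)·cross = 40·170.0000 = 6800.0000
edge 3: (20,33)→(2,20)  cross = 20·20 − 2·33 = 334.0000; (r_i+r_j)·cross = 22·334.0000 = 7348.0000
Σcross = 488.2500 → A = |Σcross|/2 = 244.1250 mm²
Σ(r_i+r_j)·cross = 15980.6250 → first moment M = |Σ|/6 = 2663.4375
R_c = M/A = 2663.4375/244.1250 = 10.9101 mm
θ = 180° = 3.141593 rad
V = θ·R_c·A = 3.141593·10.9101·244.1250 = 8367.436 mm³

Volume = 8367.436 mm³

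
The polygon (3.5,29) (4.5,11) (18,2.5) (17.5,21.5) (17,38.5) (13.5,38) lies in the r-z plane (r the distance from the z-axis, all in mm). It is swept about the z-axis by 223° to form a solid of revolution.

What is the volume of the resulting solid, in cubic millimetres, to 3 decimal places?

Profile (r,z), 6 vertices: (3.5,29) (4.5,11) (18,2.5) (17.5,21.5) (17,38.5) (13.5,38)
edge 0: (3.5,29)→(4.5,11)  cross = 3.5·11 − 4.5·29 = -92.0000; (r_i+r_j)·cross = 8·-92.0000 = -736.0000
edge 1: (4.5,11)→(18,2.5)  cross = 4.5·2.5 − 18·11 = -186.7500; (r_i+r_j)·cross = 22.5·-186.7500 = -4201.8750
edge 2: (18,2.5)→(17.5,21.5)  cross = 18·21.5 − 17.5·2.5 = 343.2500; (r_i+r_j)·cross = 35.5·343.2500 = 12185.3750
edge 3: (17.5,21.5)→(17,38.5)  cross = 17.5·38.5 − 17·21.5 = 308.2500; (r_i+r_j)·cross = 34.5·308.2500 = 10634.6250
edge 4: (17,38.5)→(13.5,38)  cross = 17·38 − 13.5·38.5 = 126.2500; (r_i+r_j)·cross = 30.5·126.2500 = 3850.6250
edge 5: (13.5,38)→(3.5,29)  cross = 13.5·29 − 3.5·38 = 258.5000; (r_i+r_j)·cross = 17·258.5000 = 4394.5000
Σcross = 757.5000 → A = |Σcross|/2 = 378.7500 mm²
Σ(r_i+r_j)·cross = 26127.2500 → first moment M = |Σ|/6 = 4354.5417
R_c = M/A = 4354.5417/378.7500 = 11.4971 mm
θ = 223° = 3.892084 rad
V = θ·R_c·A = 3.892084·11.4971·378.7500 = 16948.243 mm³

Volume = 16948.243 mm³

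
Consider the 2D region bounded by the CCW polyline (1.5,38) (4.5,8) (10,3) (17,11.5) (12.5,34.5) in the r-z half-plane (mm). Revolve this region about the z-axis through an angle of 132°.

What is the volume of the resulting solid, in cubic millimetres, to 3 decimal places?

Volume = 7217.290 mm³

Profile (r,z), 5 vertices: (1.5,38) (4.5,8) (10,3) (17,11.5) (12.5,34.5)
edge 0: (1.5,38)→(4.5,8)  cross = 1.5·8 − 4.5·38 = -159.0000; (r_i+r_j)·cross = 6·-159.0000 = -954.0000
edge 1: (4.5,8)→(10,3)  cross = 4.5·3 − 10·8 = -66.5000; (r_i+r_j)·cross = 14.5·-66.5000 = -964.2500
edge 2: (10,3)→(17,11.5)  cross = 10·11.5 − 17·3 = 64.0000; (r_i+r_j)·cross = 27·64.0000 = 1728.0000
edge 3: (17,11.5)→(12.5,34.5)  cross = 17·34.5 − 12.5·11.5 = 442.7500; (r_i+r_j)·cross = 29.5·442.7500 = 13061.1250
edge 4: (12.5,34.5)→(1.5,38)  cross = 12.5·38 − 1.5·34.5 = 423.2500; (r_i+r_j)·cross = 14·423.2500 = 5925.5000
Σcross = 704.5000 → A = |Σcross|/2 = 352.2500 mm²
Σ(r_i+r_j)·cross = 18796.3750 → first moment M = |Σ|/6 = 3132.7292
R_c = M/A = 3132.7292/352.2500 = 8.8935 mm
θ = 132° = 2.303835 rad
V = θ·R_c·A = 2.303835·8.8935·352.2500 = 7217.290 mm³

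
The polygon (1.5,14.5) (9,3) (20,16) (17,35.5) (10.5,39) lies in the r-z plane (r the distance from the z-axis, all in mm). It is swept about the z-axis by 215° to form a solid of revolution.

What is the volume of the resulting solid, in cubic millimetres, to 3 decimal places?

Volume = 16526.997 mm³

Profile (r,z), 5 vertices: (1.5,14.5) (9,3) (20,16) (17,35.5) (10.5,39)
edge 0: (1.5,14.5)→(9,3)  cross = 1.5·3 − 9·14.5 = -126.0000; (r_i+r_j)·cross = 10.5·-126.0000 = -1323.0000
edge 1: (9,3)→(20,16)  cross = 9·16 − 20·3 = 84.0000; (r_i+r_j)·cross = 29·84.0000 = 2436.0000
edge 2: (20,16)→(17,35.5)  cross = 20·35.5 − 17·16 = 438.0000; (r_i+r_j)·cross = 37·438.0000 = 16206.0000
edge 3: (17,35.5)→(10.5,39)  cross = 17·39 − 10.5·35.5 = 290.2500; (r_i+r_j)·cross = 27.5·290.2500 = 7981.8750
edge 4: (10.5,39)→(1.5,14.5)  cross = 10.5·14.5 − 1.5·39 = 93.7500; (r_i+r_j)·cross = 12·93.7500 = 1125.0000
Σcross = 780.0000 → A = |Σcross|/2 = 390.0000 mm²
Σ(r_i+r_j)·cross = 26425.8750 → first moment M = |Σ|/6 = 4404.3125
R_c = M/A = 4404.3125/390.0000 = 11.2931 mm
θ = 215° = 3.752458 rad
V = θ·R_c·A = 3.752458·11.2931·390.0000 = 16526.997 mm³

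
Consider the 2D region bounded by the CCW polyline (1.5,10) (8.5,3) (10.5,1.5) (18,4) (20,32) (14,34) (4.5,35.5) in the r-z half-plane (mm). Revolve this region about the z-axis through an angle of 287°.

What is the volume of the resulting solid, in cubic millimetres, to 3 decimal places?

Volume = 26979.612 mm³

Profile (r,z), 7 vertices: (1.5,10) (8.5,3) (10.5,1.5) (18,4) (20,32) (14,34) (4.5,35.5)
edge 0: (1.5,10)→(8.5,3)  cross = 1.5·3 − 8.5·10 = -80.5000; (r_i+r_j)·cross = 10·-80.5000 = -805.0000
edge 1: (8.5,3)→(10.5,1.5)  cross = 8.5·1.5 − 10.5·3 = -18.7500; (r_i+r_j)·cross = 19·-18.7500 = -356.2500
edge 2: (10.5,1.5)→(18,4)  cross = 10.5·4 − 18·1.5 = 15.0000; (r_i+r_j)·cross = 28.5·15.0000 = 427.5000
edge 3: (18,4)→(20,32)  cross = 18·32 − 20·4 = 496.0000; (r_i+r_j)·cross = 38·496.0000 = 18848.0000
edge 4: (20,32)→(14,34)  cross = 20·34 − 14·32 = 232.0000; (r_i+r_j)·cross = 34·232.0000 = 7888.0000
edge 5: (14,34)→(4.5,35.5)  cross = 14·35.5 − 4.5·34 = 344.0000; (r_i+r_j)·cross = 18.5·344.0000 = 6364.0000
edge 6: (4.5,35.5)→(1.5,10)  cross = 4.5·10 − 1.5·35.5 = -8.2500; (r_i+r_j)·cross = 6·-8.2500 = -49.5000
Σcross = 979.5000 → A = |Σcross|/2 = 489.7500 mm²
Σ(r_i+r_j)·cross = 32316.7500 → first moment M = |Σ|/6 = 5386.1250
R_c = M/A = 5386.1250/489.7500 = 10.9977 mm
θ = 287° = 5.009095 rad
V = θ·R_c·A = 5.009095·10.9977·489.7500 = 26979.612 mm³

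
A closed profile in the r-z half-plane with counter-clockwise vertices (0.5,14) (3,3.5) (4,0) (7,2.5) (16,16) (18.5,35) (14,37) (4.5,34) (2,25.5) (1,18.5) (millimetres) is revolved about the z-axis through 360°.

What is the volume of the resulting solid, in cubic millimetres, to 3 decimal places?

Volume = 24114.473 mm³

Profile (r,z), 10 vertices: (0.5,14) (3,3.5) (4,0) (7,2.5) (16,16) (18.5,35) (14,37) (4.5,34) (2,25.5) (1,18.5)
edge 0: (0.5,14)→(3,3.5)  cross = 0.5·3.5 − 3·14 = -40.2500; (r_i+r_j)·cross = 3.5·-40.2500 = -140.8750
edge 1: (3,3.5)→(4,0)  cross = 3·0 − 4·3.5 = -14.0000; (r_i+r_j)·cross = 7·-14.0000 = -98.0000
edge 2: (4,0)→(7,2.5)  cross = 4·2.5 − 7·0 = 10.0000; (r_i+r_j)·cross = 11·10.0000 = 110.0000
edge 3: (7,2.5)→(16,16)  cross = 7·16 − 16·2.5 = 72.0000; (r_i+r_j)·cross = 23·72.0000 = 1656.0000
edge 4: (16,16)→(18.5,35)  cross = 16·35 − 18.5·16 = 264.0000; (r_i+r_j)·cross = 34.5·264.0000 = 9108.0000
edge 5: (18.5,35)→(14,37)  cross = 18.5·37 − 14·35 = 194.5000; (r_i+r_j)·cross = 32.5·194.5000 = 6321.2500
edge 6: (14,37)→(4.5,34)  cross = 14·34 − 4.5·37 = 309.5000; (r_i+r_j)·cross = 18.5·309.5000 = 5725.7500
edge 7: (4.5,34)→(2,25.5)  cross = 4.5·25.5 − 2·34 = 46.7500; (r_i+r_j)·cross = 6.5·46.7500 = 303.8750
edge 8: (2,25.5)→(1,18.5)  cross = 2·18.5 − 1·25.5 = 11.5000; (r_i+r_j)·cross = 3·11.5000 = 34.5000
edge 9: (1,18.5)→(0.5,14)  cross = 1·14 − 0.5·18.5 = 4.7500; (r_i+r_j)·cross = 1.5·4.7500 = 7.1250
Σcross = 858.7500 → A = |Σcross|/2 = 429.3750 mm²
Σ(r_i+r_j)·cross = 23027.6250 → first moment M = |Σ|/6 = 3837.9375
R_c = M/A = 3837.9375/429.3750 = 8.9384 mm
θ = 360° = 6.283185 rad
V = θ·R_c·A = 6.283185·8.9384·429.3750 = 24114.473 mm³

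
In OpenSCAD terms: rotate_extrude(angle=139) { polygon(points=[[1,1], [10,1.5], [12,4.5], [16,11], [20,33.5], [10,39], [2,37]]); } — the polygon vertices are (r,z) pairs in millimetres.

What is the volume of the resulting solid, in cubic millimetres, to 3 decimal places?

Volume = 12253.563 mm³

Profile (r,z), 7 vertices: (1,1) (10,1.5) (12,4.5) (16,11) (20,33.5) (10,39) (2,37)
edge 0: (1,1)→(10,1.5)  cross = 1·1.5 − 10·1 = -8.5000; (r_i+r_j)·cross = 11·-8.5000 = -93.5000
edge 1: (10,1.5)→(12,4.5)  cross = 10·4.5 − 12·1.5 = 27.0000; (r_i+r_j)·cross = 22·27.0000 = 594.0000
edge 2: (12,4.5)→(16,11)  cross = 12·11 − 16·4.5 = 60.0000; (r_i+r_j)·cross = 28·60.0000 = 1680.0000
edge 3: (16,11)→(20,33.5)  cross = 16·33.5 − 20·11 = 316.0000; (r_i+r_j)·cross = 36·316.0000 = 11376.0000
edge 4: (20,33.5)→(10,39)  cross = 20·39 − 10·33.5 = 445.0000; (r_i+r_j)·cross = 30·445.0000 = 13350.0000
edge 5: (10,39)→(2,37)  cross = 10·37 − 2·39 = 292.0000; (r_i+r_j)·cross = 12·292.0000 = 3504.0000
edge 6: (2,37)→(1,1)  cross = 2·1 − 1·37 = -35.0000; (r_i+r_j)·cross = 3·-35.0000 = -105.0000
Σcross = 1096.5000 → A = |Σcross|/2 = 548.2500 mm²
Σ(r_i+r_j)·cross = 30305.5000 → first moment M = |Σ|/6 = 5050.9167
R_c = M/A = 5050.9167/548.2500 = 9.2128 mm
θ = 139° = 2.426008 rad
V = θ·R_c·A = 2.426008·9.2128·548.2500 = 12253.563 mm³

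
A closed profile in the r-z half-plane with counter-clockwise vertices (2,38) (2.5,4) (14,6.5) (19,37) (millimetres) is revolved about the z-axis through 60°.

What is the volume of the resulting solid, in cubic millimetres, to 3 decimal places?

Profile (r,z), 4 vertices: (2,38) (2.5,4) (14,6.5) (19,37)
edge 0: (2,38)→(2.5,4)  cross = 2·4 − 2.5·38 = -87.0000; (r_i+r_j)·cross = 4.5·-87.0000 = -391.5000
edge 1: (2.5,4)→(14,6.5)  cross = 2.5·6.5 − 14·4 = -39.7500; (r_i+r_j)·cross = 16.5·-39.7500 = -655.8750
edge 2: (14,6.5)→(19,37)  cross = 14·37 − 19·6.5 = 394.5000; (r_i+r_j)·cross = 33·394.5000 = 13018.5000
edge 3: (19,37)→(2,38)  cross = 19·38 − 2·37 = 648.0000; (r_i+r_j)·cross = 21·648.0000 = 13608.0000
Σcross = 915.7500 → A = |Σcross|/2 = 457.8750 mm²
Σ(r_i+r_j)·cross = 25579.1250 → first moment M = |Σ|/6 = 4263.1875
R_c = M/A = 4263.1875/457.8750 = 9.3108 mm
θ = 60° = 1.047198 rad
V = θ·R_c·A = 1.047198·9.3108·457.8750 = 4464.400 mm³

Volume = 4464.400 mm³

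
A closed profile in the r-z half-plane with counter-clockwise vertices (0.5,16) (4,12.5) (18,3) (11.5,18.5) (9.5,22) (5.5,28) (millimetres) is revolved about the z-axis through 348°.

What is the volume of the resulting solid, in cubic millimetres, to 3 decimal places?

Profile (r,z), 6 vertices: (0.5,16) (4,12.5) (18,3) (11.5,18.5) (9.5,22) (5.5,28)
edge 0: (0.5,16)→(4,12.5)  cross = 0.5·12.5 − 4·16 = -57.7500; (r_i+r_j)·cross = 4.5·-57.7500 = -259.8750
edge 1: (4,12.5)→(18,3)  cross = 4·3 − 18·12.5 = -213.0000; (r_i+r_j)·cross = 22·-213.0000 = -4686.0000
edge 2: (18,3)→(11.5,18.5)  cross = 18·18.5 − 11.5·3 = 298.5000; (r_i+r_j)·cross = 29.5·298.5000 = 8805.7500
edge 3: (11.5,18.5)→(9.5,22)  cross = 11.5·22 − 9.5·18.5 = 77.2500; (r_i+r_j)·cross = 21·77.2500 = 1622.2500
edge 4: (9.5,22)→(5.5,28)  cross = 9.5·28 − 5.5·22 = 145.0000; (r_i+r_j)·cross = 15·145.0000 = 2175.0000
edge 5: (5.5,28)→(0.5,16)  cross = 5.5·16 − 0.5·28 = 74.0000; (r_i+r_j)·cross = 6·74.0000 = 444.0000
Σcross = 324.0000 → A = |Σcross|/2 = 162.0000 mm²
Σ(r_i+r_j)·cross = 8101.1250 → first moment M = |Σ|/6 = 1350.1875
R_c = M/A = 1350.1875/162.0000 = 8.3345 mm
θ = 348° = 6.073746 rad
V = θ·R_c·A = 6.073746·8.3345·162.0000 = 8200.696 mm³

Volume = 8200.696 mm³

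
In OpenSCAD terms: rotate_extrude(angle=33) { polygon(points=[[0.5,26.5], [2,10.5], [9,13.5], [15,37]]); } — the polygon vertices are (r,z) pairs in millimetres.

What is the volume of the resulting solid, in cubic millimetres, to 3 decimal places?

Volume = 781.828 mm³

Profile (r,z), 4 vertices: (0.5,26.5) (2,10.5) (9,13.5) (15,37)
edge 0: (0.5,26.5)→(2,10.5)  cross = 0.5·10.5 − 2·26.5 = -47.7500; (r_i+r_j)·cross = 2.5·-47.7500 = -119.3750
edge 1: (2,10.5)→(9,13.5)  cross = 2·13.5 − 9·10.5 = -67.5000; (r_i+r_j)·cross = 11·-67.5000 = -742.5000
edge 2: (9,13.5)→(15,37)  cross = 9·37 − 15·13.5 = 130.5000; (r_i+r_j)·cross = 24·130.5000 = 3132.0000
edge 3: (15,37)→(0.5,26.5)  cross = 15·26.5 − 0.5·37 = 379.0000; (r_i+r_j)·cross = 15.5·379.0000 = 5874.5000
Σcross = 394.2500 → A = |Σcross|/2 = 197.1250 mm²
Σ(r_i+r_j)·cross = 8144.6250 → first moment M = |Σ|/6 = 1357.4375
R_c = M/A = 1357.4375/197.1250 = 6.8862 mm
θ = 33° = 0.575959 rad
V = θ·R_c·A = 0.575959·6.8862·197.1250 = 781.828 mm³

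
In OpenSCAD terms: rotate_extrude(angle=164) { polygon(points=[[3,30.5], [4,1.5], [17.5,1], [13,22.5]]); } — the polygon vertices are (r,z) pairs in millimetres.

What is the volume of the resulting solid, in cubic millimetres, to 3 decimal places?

Volume = 7430.635 mm³

Profile (r,z), 4 vertices: (3,30.5) (4,1.5) (17.5,1) (13,22.5)
edge 0: (3,30.5)→(4,1.5)  cross = 3·1.5 − 4·30.5 = -117.5000; (r_i+r_j)·cross = 7·-117.5000 = -822.5000
edge 1: (4,1.5)→(17.5,1)  cross = 4·1 − 17.5·1.5 = -22.2500; (r_i+r_j)·cross = 21.5·-22.2500 = -478.3750
edge 2: (17.5,1)→(13,22.5)  cross = 17.5·22.5 − 13·1 = 380.7500; (r_i+r_j)·cross = 30.5·380.7500 = 11612.8750
edge 3: (13,22.5)→(3,30.5)  cross = 13·30.5 − 3·22.5 = 329.0000; (r_i+r_j)·cross = 16·329.0000 = 5264.0000
Σcross = 570.0000 → A = |Σcross|/2 = 285.0000 mm²
Σ(r_i+r_j)·cross = 15576.0000 → first moment M = |Σ|/6 = 2596.0000
R_c = M/A = 2596.0000/285.0000 = 9.1088 mm
θ = 164° = 2.862340 rad
V = θ·R_c·A = 2.862340·9.1088·285.0000 = 7430.635 mm³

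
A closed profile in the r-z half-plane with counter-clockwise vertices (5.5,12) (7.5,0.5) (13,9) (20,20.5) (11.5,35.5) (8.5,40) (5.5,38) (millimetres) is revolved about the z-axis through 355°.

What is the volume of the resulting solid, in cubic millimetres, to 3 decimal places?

Volume = 21627.500 mm³

Profile (r,z), 7 vertices: (5.5,12) (7.5,0.5) (13,9) (20,20.5) (11.5,35.5) (8.5,40) (5.5,38)
edge 0: (5.5,12)→(7.5,0.5)  cross = 5.5·0.5 − 7.5·12 = -87.2500; (r_i+r_j)·cross = 13·-87.2500 = -1134.2500
edge 1: (7.5,0.5)→(13,9)  cross = 7.5·9 − 13·0.5 = 61.0000; (r_i+r_j)·cross = 20.5·61.0000 = 1250.5000
edge 2: (13,9)→(20,20.5)  cross = 13·20.5 − 20·9 = 86.5000; (r_i+r_j)·cross = 33·86.5000 = 2854.5000
edge 3: (20,20.5)→(11.5,35.5)  cross = 20·35.5 − 11.5·20.5 = 474.2500; (r_i+r_j)·cross = 31.5·474.2500 = 14938.8750
edge 4: (11.5,35.5)→(8.5,40)  cross = 11.5·40 − 8.5·35.5 = 158.2500; (r_i+r_j)·cross = 20·158.2500 = 3165.0000
edge 5: (8.5,40)→(5.5,38)  cross = 8.5·38 − 5.5·40 = 103.0000; (r_i+r_j)·cross = 14·103.0000 = 1442.0000
edge 6: (5.5,38)→(5.5,12)  cross = 5.5·12 − 5.5·38 = -143.0000; (r_i+r_j)·cross = 11·-143.0000 = -1573.0000
Σcross = 652.7500 → A = |Σcross|/2 = 326.3750 mm²
Σ(r_i+r_j)·cross = 20943.6250 → first moment M = |Σ|/6 = 3490.6042
R_c = M/A = 3490.6042/326.3750 = 10.6951 mm
θ = 355° = 6.195919 rad
V = θ·R_c·A = 6.195919·10.6951·326.3750 = 21627.500 mm³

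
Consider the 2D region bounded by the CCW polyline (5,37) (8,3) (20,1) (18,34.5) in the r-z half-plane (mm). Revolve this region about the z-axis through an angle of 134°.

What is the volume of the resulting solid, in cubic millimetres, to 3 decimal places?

Volume = 12386.558 mm³

Profile (r,z), 4 vertices: (5,37) (8,3) (20,1) (18,34.5)
edge 0: (5,37)→(8,3)  cross = 5·3 − 8·37 = -281.0000; (r_i+r_j)·cross = 13·-281.0000 = -3653.0000
edge 1: (8,3)→(20,1)  cross = 8·1 − 20·3 = -52.0000; (r_i+r_j)·cross = 28·-52.0000 = -1456.0000
edge 2: (20,1)→(18,34.5)  cross = 20·34.5 − 18·1 = 672.0000; (r_i+r_j)·cross = 38·672.0000 = 25536.0000
edge 3: (18,34.5)→(5,37)  cross = 18·37 − 5·34.5 = 493.5000; (r_i+r_j)·cross = 23·493.5000 = 11350.5000
Σcross = 832.5000 → A = |Σcross|/2 = 416.2500 mm²
Σ(r_i+r_j)·cross = 31777.5000 → first moment M = |Σ|/6 = 5296.2500
R_c = M/A = 5296.2500/416.2500 = 12.7237 mm
θ = 134° = 2.338741 rad
V = θ·R_c·A = 2.338741·12.7237·416.2500 = 12386.558 mm³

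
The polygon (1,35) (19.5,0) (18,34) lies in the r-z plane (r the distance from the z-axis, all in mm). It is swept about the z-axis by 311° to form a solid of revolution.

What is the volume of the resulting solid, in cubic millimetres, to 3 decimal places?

Volume = 20079.207 mm³

Profile (r,z), 3 vertices: (1,35) (19.5,0) (18,34)
edge 0: (1,35)→(19.5,0)  cross = 1·0 − 19.5·35 = -682.5000; (r_i+r_j)·cross = 20.5·-682.5000 = -13991.2500
edge 1: (19.5,0)→(18,34)  cross = 19.5·34 − 18·0 = 663.0000; (r_i+r_j)·cross = 37.5·663.0000 = 24862.5000
edge 2: (18,34)→(1,35)  cross = 18·35 − 1·34 = 596.0000; (r_i+r_j)·cross = 19·596.0000 = 11324.0000
Σcross = 576.5000 → A = |Σcross|/2 = 288.2500 mm²
Σ(r_i+r_j)·cross = 22195.2500 → first moment M = |Σ|/6 = 3699.2083
R_c = M/A = 3699.2083/288.2500 = 12.8333 mm
θ = 311° = 5.427974 rad
V = θ·R_c·A = 5.427974·12.8333·288.2500 = 20079.207 mm³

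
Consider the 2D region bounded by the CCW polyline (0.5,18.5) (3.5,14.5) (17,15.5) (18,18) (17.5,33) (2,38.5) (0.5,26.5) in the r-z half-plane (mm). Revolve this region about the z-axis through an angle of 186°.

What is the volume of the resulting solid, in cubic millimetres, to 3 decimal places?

Profile (r,z), 7 vertices: (0.5,18.5) (3.5,14.5) (17,15.5) (18,18) (17.5,33) (2,38.5) (0.5,26.5)
edge 0: (0.5,18.5)→(3.5,14.5)  cross = 0.5·14.5 − 3.5·18.5 = -57.5000; (r_i+r_j)·cross = 4·-57.5000 = -230.0000
edge 1: (3.5,14.5)→(17,15.5)  cross = 3.5·15.5 − 17·14.5 = -192.2500; (r_i+r_j)·cross = 20.5·-192.2500 = -3941.1250
edge 2: (17,15.5)→(18,18)  cross = 17·18 − 18·15.5 = 27.0000; (r_i+r_j)·cross = 35·27.0000 = 945.0000
edge 3: (18,18)→(17.5,33)  cross = 18·33 − 17.5·18 = 279.0000; (r_i+r_j)·cross = 35.5·279.0000 = 9904.5000
edge 4: (17.5,33)→(2,38.5)  cross = 17.5·38.5 − 2·33 = 607.7500; (r_i+r_j)·cross = 19.5·607.7500 = 11851.1250
edge 5: (2,38.5)→(0.5,26.5)  cross = 2·26.5 − 0.5·38.5 = 33.7500; (r_i+r_j)·cross = 2.5·33.7500 = 84.3750
edge 6: (0.5,26.5)→(0.5,18.5)  cross = 0.5·18.5 − 0.5·26.5 = -4.0000; (r_i+r_j)·cross = 1·-4.0000 = -4.0000
Σcross = 693.7500 → A = |Σcross|/2 = 346.8750 mm²
Σ(r_i+r_j)·cross = 18609.8750 → first moment M = |Σ|/6 = 3101.6458
R_c = M/A = 3101.6458/346.8750 = 8.9417 mm
θ = 186° = 3.246312 rad
V = θ·R_c·A = 3.246312·8.9417·346.8750 = 10068.911 mm³

Volume = 10068.911 mm³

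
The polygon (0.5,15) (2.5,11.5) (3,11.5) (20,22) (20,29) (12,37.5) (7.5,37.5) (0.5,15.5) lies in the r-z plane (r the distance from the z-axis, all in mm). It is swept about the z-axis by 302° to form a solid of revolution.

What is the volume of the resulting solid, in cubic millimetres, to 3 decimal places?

Volume = 16370.959 mm³

Profile (r,z), 8 vertices: (0.5,15) (2.5,11.5) (3,11.5) (20,22) (20,29) (12,37.5) (7.5,37.5) (0.5,15.5)
edge 0: (0.5,15)→(2.5,11.5)  cross = 0.5·11.5 − 2.5·15 = -31.7500; (r_i+r_j)·cross = 3·-31.7500 = -95.2500
edge 1: (2.5,11.5)→(3,11.5)  cross = 2.5·11.5 − 3·11.5 = -5.7500; (r_i+r_j)·cross = 5.5·-5.7500 = -31.6250
edge 2: (3,11.5)→(20,22)  cross = 3·22 − 20·11.5 = -164.0000; (r_i+r_j)·cross = 23·-164.0000 = -3772.0000
edge 3: (20,22)→(20,29)  cross = 20·29 − 20·22 = 140.0000; (r_i+r_j)·cross = 40·140.0000 = 5600.0000
edge 4: (20,29)→(12,37.5)  cross = 20·37.5 − 12·29 = 402.0000; (r_i+r_j)·cross = 32·402.0000 = 12864.0000
edge 5: (12,37.5)→(7.5,37.5)  cross = 12·37.5 − 7.5·37.5 = 168.7500; (r_i+r_j)·cross = 19.5·168.7500 = 3290.6250
edge 6: (7.5,37.5)→(0.5,15.5)  cross = 7.5·15.5 − 0.5·37.5 = 97.5000; (r_i+r_j)·cross = 8·97.5000 = 780.0000
edge 7: (0.5,15.5)→(0.5,15)  cross = 0.5·15 − 0.5·15.5 = -0.2500; (r_i+r_j)·cross = 1·-0.2500 = -0.2500
Σcross = 606.5000 → A = |Σcross|/2 = 303.2500 mm²
Σ(r_i+r_j)·cross = 18635.5000 → first moment M = |Σ|/6 = 3105.9167
R_c = M/A = 3105.9167/303.2500 = 10.2421 mm
θ = 302° = 5.270894 rad
V = θ·R_c·A = 5.270894·10.2421·303.2500 = 16370.959 mm³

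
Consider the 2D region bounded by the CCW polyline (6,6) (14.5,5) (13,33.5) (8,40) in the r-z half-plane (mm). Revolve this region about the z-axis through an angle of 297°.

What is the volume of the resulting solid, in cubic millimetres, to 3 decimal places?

Profile (r,z), 4 vertices: (6,6) (14.5,5) (13,33.5) (8,40)
edge 0: (6,6)→(14.5,5)  cross = 6·5 − 14.5·6 = -57.0000; (r_i+r_j)·cross = 20.5·-57.0000 = -1168.5000
edge 1: (14.5,5)→(13,33.5)  cross = 14.5·33.5 − 13·5 = 420.7500; (r_i+r_j)·cross = 27.5·420.7500 = 11570.6250
edge 2: (13,33.5)→(8,40)  cross = 13·40 − 8·33.5 = 252.0000; (r_i+r_j)·cross = 21·252.0000 = 5292.0000
edge 3: (8,40)→(6,6)  cross = 8·6 − 6·40 = -192.0000; (r_i+r_j)·cross = 14·-192.0000 = -2688.0000
Σcross = 423.7500 → A = |Σcross|/2 = 211.8750 mm²
Σ(r_i+r_j)·cross = 13006.1250 → first moment M = |Σ|/6 = 2167.6875
R_c = M/A = 2167.6875/211.8750 = 10.2310 mm
θ = 297° = 5.183628 rad
V = θ·R_c·A = 5.183628·10.2310·211.8750 = 11236.485 mm³

Volume = 11236.485 mm³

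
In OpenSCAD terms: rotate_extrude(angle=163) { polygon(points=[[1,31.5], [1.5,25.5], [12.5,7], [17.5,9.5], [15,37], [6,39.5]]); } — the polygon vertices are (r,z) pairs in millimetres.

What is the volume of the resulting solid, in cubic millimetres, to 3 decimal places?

Volume = 9841.945 mm³

Profile (r,z), 6 vertices: (1,31.5) (1.5,25.5) (12.5,7) (17.5,9.5) (15,37) (6,39.5)
edge 0: (1,31.5)→(1.5,25.5)  cross = 1·25.5 − 1.5·31.5 = -21.7500; (r_i+r_j)·cross = 2.5·-21.7500 = -54.3750
edge 1: (1.5,25.5)→(12.5,7)  cross = 1.5·7 − 12.5·25.5 = -308.2500; (r_i+r_j)·cross = 14·-308.2500 = -4315.5000
edge 2: (12.5,7)→(17.5,9.5)  cross = 12.5·9.5 − 17.5·7 = -3.7500; (r_i+r_j)·cross = 30·-3.7500 = -112.5000
edge 3: (17.5,9.5)→(15,37)  cross = 17.5·37 − 15·9.5 = 505.0000; (r_i+r_j)·cross = 32.5·505.0000 = 16412.5000
edge 4: (15,37)→(6,39.5)  cross = 15·39.5 − 6·37 = 370.5000; (r_i+r_j)·cross = 21·370.5000 = 7780.5000
edge 5: (6,39.5)→(1,31.5)  cross = 6·31.5 − 1·39.5 = 149.5000; (r_i+r_j)·cross = 7·149.5000 = 1046.5000
Σcross = 691.2500 → A = |Σcross|/2 = 345.6250 mm²
Σ(r_i+r_j)·cross = 20757.1250 → first moment M = |Σ|/6 = 3459.5208
R_c = M/A = 3459.5208/345.6250 = 10.0095 mm
θ = 163° = 2.844887 rad
V = θ·R_c·A = 2.844887·10.0095·345.6250 = 9841.945 mm³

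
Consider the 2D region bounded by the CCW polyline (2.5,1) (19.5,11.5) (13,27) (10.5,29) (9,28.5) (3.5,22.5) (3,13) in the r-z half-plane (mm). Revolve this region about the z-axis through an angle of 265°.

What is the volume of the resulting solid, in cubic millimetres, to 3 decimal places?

Volume = 12625.235 mm³

Profile (r,z), 7 vertices: (2.5,1) (19.5,11.5) (13,27) (10.5,29) (9,28.5) (3.5,22.5) (3,13)
edge 0: (2.5,1)→(19.5,11.5)  cross = 2.5·11.5 − 19.5·1 = 9.2500; (r_i+r_j)·cross = 22·9.2500 = 203.5000
edge 1: (19.5,11.5)→(13,27)  cross = 19.5·27 − 13·11.5 = 377.0000; (r_i+r_j)·cross = 32.5·377.0000 = 12252.5000
edge 2: (13,27)→(10.5,29)  cross = 13·29 − 10.5·27 = 93.5000; (r_i+r_j)·cross = 23.5·93.5000 = 2197.2500
edge 3: (10.5,29)→(9,28.5)  cross = 10.5·28.5 − 9·29 = 38.2500; (r_i+r_j)·cross = 19.5·38.2500 = 745.8750
edge 4: (9,28.5)→(3.5,22.5)  cross = 9·22.5 − 3.5·28.5 = 102.7500; (r_i+r_j)·cross = 12.5·102.7500 = 1284.3750
edge 5: (3.5,22.5)→(3,13)  cross = 3.5·13 − 3·22.5 = -22.0000; (r_i+r_j)·cross = 6.5·-22.0000 = -143.0000
edge 6: (3,13)→(2.5,1)  cross = 3·1 − 2.5·13 = -29.5000; (r_i+r_j)·cross = 5.5·-29.5000 = -162.2500
Σcross = 569.2500 → A = |Σcross|/2 = 284.6250 mm²
Σ(r_i+r_j)·cross = 16378.2500 → first moment M = |Σ|/6 = 2729.7083
R_c = M/A = 2729.7083/284.6250 = 9.5905 mm
θ = 265° = 4.625123 rad
V = θ·R_c·A = 4.625123·9.5905·284.6250 = 12625.235 mm³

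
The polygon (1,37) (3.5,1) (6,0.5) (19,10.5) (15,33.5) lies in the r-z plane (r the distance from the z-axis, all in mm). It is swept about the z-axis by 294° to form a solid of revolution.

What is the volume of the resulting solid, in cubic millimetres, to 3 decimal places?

Profile (r,z), 5 vertices: (1,37) (3.5,1) (6,0.5) (19,10.5) (15,33.5)
edge 0: (1,37)→(3.5,1)  cross = 1·1 − 3.5·37 = -128.5000; (r_i+r_j)·cross = 4.5·-128.5000 = -578.2500
edge 1: (3.5,1)→(6,0.5)  cross = 3.5·0.5 − 6·1 = -4.2500; (r_i+r_j)·cross = 9.5·-4.2500 = -40.3750
edge 2: (6,0.5)→(19,10.5)  cross = 6·10.5 − 19·0.5 = 53.5000; (r_i+r_j)·cross = 25·53.5000 = 1337.5000
edge 3: (19,10.5)→(15,33.5)  cross = 19·33.5 − 15·10.5 = 479.0000; (r_i+r_j)·cross = 34·479.0000 = 16286.0000
edge 4: (15,33.5)→(1,37)  cross = 15·37 − 1·33.5 = 521.5000; (r_i+r_j)·cross = 16·521.5000 = 8344.0000
Σcross = 921.2500 → A = |Σcross|/2 = 460.6250 mm²
Σ(r_i+r_j)·cross = 25348.8750 → first moment M = |Σ|/6 = 4224.8125
R_c = M/A = 4224.8125/460.6250 = 9.1719 mm
θ = 294° = 5.131268 rad
V = θ·R_c·A = 5.131268·9.1719·460.6250 = 21678.645 mm³

Volume = 21678.645 mm³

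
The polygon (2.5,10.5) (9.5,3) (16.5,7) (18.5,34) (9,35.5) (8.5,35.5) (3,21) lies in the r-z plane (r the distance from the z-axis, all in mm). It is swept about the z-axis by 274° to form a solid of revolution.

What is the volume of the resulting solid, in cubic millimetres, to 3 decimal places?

Volume = 20010.527 mm³

Profile (r,z), 7 vertices: (2.5,10.5) (9.5,3) (16.5,7) (18.5,34) (9,35.5) (8.5,35.5) (3,21)
edge 0: (2.5,10.5)→(9.5,3)  cross = 2.5·3 − 9.5·10.5 = -92.2500; (r_i+r_j)·cross = 12·-92.2500 = -1107.0000
edge 1: (9.5,3)→(16.5,7)  cross = 9.5·7 − 16.5·3 = 17.0000; (r_i+r_j)·cross = 26·17.0000 = 442.0000
edge 2: (16.5,7)→(18.5,34)  cross = 16.5·34 − 18.5·7 = 431.5000; (r_i+r_j)·cross = 35·431.5000 = 15102.5000
edge 3: (18.5,34)→(9,35.5)  cross = 18.5·35.5 − 9·34 = 350.7500; (r_i+r_j)·cross = 27.5·350.7500 = 9645.6250
edge 4: (9,35.5)→(8.5,35.5)  cross = 9·35.5 − 8.5·35.5 = 17.7500; (r_i+r_j)·cross = 17.5·17.7500 = 310.6250
edge 5: (8.5,35.5)→(3,21)  cross = 8.5·21 − 3·35.5 = 72.0000; (r_i+r_j)·cross = 11.5·72.0000 = 828.0000
edge 6: (3,21)→(2.5,10.5)  cross = 3·10.5 − 2.5·21 = -21.0000; (r_i+r_j)·cross = 5.5·-21.0000 = -115.5000
Σcross = 775.7500 → A = |Σcross|/2 = 387.8750 mm²
Σ(r_i+r_j)·cross = 25106.2500 → first moment M = |Σ|/6 = 4184.3750
R_c = M/A = 4184.3750/387.8750 = 10.7879 mm
θ = 274° = 4.782202 rad
V = θ·R_c·A = 4.782202·10.7879·387.8750 = 20010.527 mm³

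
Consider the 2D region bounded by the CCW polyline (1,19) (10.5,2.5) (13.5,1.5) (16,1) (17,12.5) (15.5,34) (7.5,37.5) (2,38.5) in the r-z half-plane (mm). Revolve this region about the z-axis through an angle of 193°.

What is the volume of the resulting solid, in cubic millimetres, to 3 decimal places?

Profile (r,z), 8 vertices: (1,19) (10.5,2.5) (13.5,1.5) (16,1) (17,12.5) (15.5,34) (7.5,37.5) (2,38.5)
edge 0: (1,19)→(10.5,2.5)  cross = 1·2.5 − 10.5·19 = -197.0000; (r_i+r_j)·cross = 11.5·-197.0000 = -2265.5000
edge 1: (10.5,2.5)→(13.5,1.5)  cross = 10.5·1.5 − 13.5·2.5 = -18.0000; (r_i+r_j)·cross = 24·-18.0000 = -432.0000
edge 2: (13.5,1.5)→(16,1)  cross = 13.5·1 − 16·1.5 = -10.5000; (r_i+r_j)·cross = 29.5·-10.5000 = -309.7500
edge 3: (16,1)→(17,12.5)  cross = 16·12.5 − 17·1 = 183.0000; (r_i+r_j)·cross = 33·183.0000 = 6039.0000
edge 4: (17,12.5)→(15.5,34)  cross = 17·34 − 15.5·12.5 = 384.2500; (r_i+r_j)·cross = 32.5·384.2500 = 12488.1250
edge 5: (15.5,34)→(7.5,37.5)  cross = 15.5·37.5 − 7.5·34 = 326.2500; (r_i+r_j)·cross = 23·326.2500 = 7503.7500
edge 6: (7.5,37.5)→(2,38.5)  cross = 7.5·38.5 − 2·37.5 = 213.7500; (r_i+r_j)·cross = 9.5·213.7500 = 2030.6250
edge 7: (2,38.5)→(1,19)  cross = 2·19 − 1·38.5 = -0.5000; (r_i+r_j)·cross = 3·-0.5000 = -1.5000
Σcross = 881.2500 → A = |Σcross|/2 = 440.6250 mm²
Σ(r_i+r_j)·cross = 25052.7500 → first moment M = |Σ|/6 = 4175.4583
R_c = M/A = 4175.4583/440.6250 = 9.4762 mm
θ = 193° = 3.368485 rad
V = θ·R_c·A = 3.368485·9.4762·440.6250 = 14064.971 mm³

Volume = 14064.971 mm³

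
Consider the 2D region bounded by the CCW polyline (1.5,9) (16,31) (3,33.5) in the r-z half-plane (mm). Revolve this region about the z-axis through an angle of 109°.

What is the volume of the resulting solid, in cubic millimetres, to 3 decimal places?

Profile (r,z), 3 vertices: (1.5,9) (16,31) (3,33.5)
edge 0: (1.5,9)→(16,31)  cross = 1.5·31 − 16·9 = -97.5000; (r_i+r_j)·cross = 17.5·-97.5000 = -1706.2500
edge 1: (16,31)→(3,33.5)  cross = 16·33.5 − 3·31 = 443.0000; (r_i+r_j)·cross = 19·443.0000 = 8417.0000
edge 2: (3,33.5)→(1.5,9)  cross = 3·9 − 1.5·33.5 = -23.2500; (r_i+r_j)·cross = 4.5·-23.2500 = -104.6250
Σcross = 322.2500 → A = |Σcross|/2 = 161.1250 mm²
Σ(r_i+r_j)·cross = 6606.1250 → first moment M = |Σ|/6 = 1101.0208
R_c = M/A = 1101.0208/161.1250 = 6.8333 mm
θ = 109° = 1.902409 rad
V = θ·R_c·A = 1.902409·6.8333·161.1250 = 2094.592 mm³

Volume = 2094.592 mm³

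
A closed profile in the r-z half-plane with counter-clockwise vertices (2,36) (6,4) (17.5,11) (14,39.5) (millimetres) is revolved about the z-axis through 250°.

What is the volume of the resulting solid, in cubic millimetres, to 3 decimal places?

Profile (r,z), 4 vertices: (2,36) (6,4) (17.5,11) (14,39.5)
edge 0: (2,36)→(6,4)  cross = 2·4 − 6·36 = -208.0000; (r_i+r_j)·cross = 8·-208.0000 = -1664.0000
edge 1: (6,4)→(17.5,11)  cross = 6·11 − 17.5·4 = -4.0000; (r_i+r_j)·cross = 23.5·-4.0000 = -94.0000
edge 2: (17.5,11)→(14,39.5)  cross = 17.5·39.5 − 14·11 = 537.2500; (r_i+r_j)·cross = 31.5·537.2500 = 16923.3750
edge 3: (14,39.5)→(2,36)  cross = 14·36 − 2·39.5 = 425.0000; (r_i+r_j)·cross = 16·425.0000 = 6800.0000
Σcross = 750.2500 → A = |Σcross|/2 = 375.1250 mm²
Σ(r_i+r_j)·cross = 21965.3750 → first moment M = |Σ|/6 = 3660.8958
R_c = M/A = 3660.8958/375.1250 = 9.7591 mm
θ = 250° = 4.363323 rad
V = θ·R_c·A = 4.363323·9.7591·375.1250 = 15973.671 mm³

Volume = 15973.671 mm³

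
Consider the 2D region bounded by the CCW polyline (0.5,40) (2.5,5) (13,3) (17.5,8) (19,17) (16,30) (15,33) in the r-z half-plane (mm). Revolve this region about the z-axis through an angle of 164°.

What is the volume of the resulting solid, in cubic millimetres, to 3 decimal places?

Profile (r,z), 7 vertices: (0.5,40) (2.5,5) (13,3) (17.5,8) (19,17) (16,30) (15,33)
edge 0: (0.5,40)→(2.5,5)  cross = 0.5·5 − 2.5·40 = -97.5000; (r_i+r_j)·cross = 3·-97.5000 = -292.5000
edge 1: (2.5,5)→(13,3)  cross = 2.5·3 − 13·5 = -57.5000; (r_i+r_j)·cross = 15.5·-57.5000 = -891.2500
edge 2: (13,3)→(17.5,8)  cross = 13·8 − 17.5·3 = 51.5000; (r_i+r_j)·cross = 30.5·51.5000 = 1570.7500
edge 3: (17.5,8)→(19,17)  cross = 17.5·17 − 19·8 = 145.5000; (r_i+r_j)·cross = 36.5·145.5000 = 5310.7500
edge 4: (19,17)→(16,30)  cross = 19·30 − 16·17 = 298.0000; (r_i+r_j)·cross = 35·298.0000 = 10430.0000
edge 5: (16,30)→(15,33)  cross = 16·33 − 15·30 = 78.0000; (r_i+r_j)·cross = 31·78.0000 = 2418.0000
edge 6: (15,33)→(0.5,40)  cross = 15·40 − 0.5·33 = 583.5000; (r_i+r_j)·cross = 15.5·583.5000 = 9044.2500
Σcross = 1001.5000 → A = |Σcross|/2 = 500.7500 mm²
Σ(r_i+r_j)·cross = 27590.0000 → first moment M = |Σ|/6 = 4598.3333
R_c = M/A = 4598.3333/500.7500 = 9.1829 mm
θ = 164° = 2.862340 rad
V = θ·R_c·A = 2.862340·9.1829·500.7500 = 13161.993 mm³

Volume = 13161.993 mm³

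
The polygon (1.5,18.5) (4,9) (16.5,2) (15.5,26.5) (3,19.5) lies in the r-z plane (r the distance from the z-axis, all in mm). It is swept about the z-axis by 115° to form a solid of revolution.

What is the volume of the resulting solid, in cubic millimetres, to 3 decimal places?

Profile (r,z), 5 vertices: (1.5,18.5) (4,9) (16.5,2) (15.5,26.5) (3,19.5)
edge 0: (1.5,18.5)→(4,9)  cross = 1.5·9 − 4·18.5 = -60.5000; (r_i+r_j)·cross = 5.5·-60.5000 = -332.7500
edge 1: (4,9)→(16.5,2)  cross = 4·2 − 16.5·9 = -140.5000; (r_i+r_j)·cross = 20.5·-140.5000 = -2880.2500
edge 2: (16.5,2)→(15.5,26.5)  cross = 16.5·26.5 − 15.5·2 = 406.2500; (r_i+r_j)·cross = 32·406.2500 = 13000.0000
edge 3: (15.5,26.5)→(3,19.5)  cross = 15.5·19.5 − 3·26.5 = 222.7500; (r_i+r_j)·cross = 18.5·222.7500 = 4120.8750
edge 4: (3,19.5)→(1.5,18.5)  cross = 3·18.5 − 1.5·19.5 = 26.2500; (r_i+r_j)·cross = 4.5·26.2500 = 118.1250
Σcross = 454.2500 → A = |Σcross|/2 = 227.1250 mm²
Σ(r_i+r_j)·cross = 14026.0000 → first moment M = |Σ|/6 = 2337.6667
R_c = M/A = 2337.6667/227.1250 = 10.2924 mm
θ = 115° = 2.007129 rad
V = θ·R_c·A = 2.007129·10.2924·227.1250 = 4691.998 mm³

Volume = 4691.998 mm³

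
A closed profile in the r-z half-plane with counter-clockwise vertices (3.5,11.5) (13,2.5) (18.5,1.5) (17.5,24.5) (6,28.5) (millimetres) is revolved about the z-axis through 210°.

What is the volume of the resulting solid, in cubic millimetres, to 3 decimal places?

Volume = 12327.871 mm³

Profile (r,z), 5 vertices: (3.5,11.5) (13,2.5) (18.5,1.5) (17.5,24.5) (6,28.5)
edge 0: (3.5,11.5)→(13,2.5)  cross = 3.5·2.5 − 13·11.5 = -140.7500; (r_i+r_j)·cross = 16.5·-140.7500 = -2322.3750
edge 1: (13,2.5)→(18.5,1.5)  cross = 13·1.5 − 18.5·2.5 = -26.7500; (r_i+r_j)·cross = 31.5·-26.7500 = -842.6250
edge 2: (18.5,1.5)→(17.5,24.5)  cross = 18.5·24.5 − 17.5·1.5 = 427.0000; (r_i+r_j)·cross = 36·427.0000 = 15372.0000
edge 3: (17.5,24.5)→(6,28.5)  cross = 17.5·28.5 − 6·24.5 = 351.7500; (r_i+r_j)·cross = 23.5·351.7500 = 8266.1250
edge 4: (6,28.5)→(3.5,11.5)  cross = 6·11.5 − 3.5·28.5 = -30.7500; (r_i+r_j)·cross = 9.5·-30.7500 = -292.1250
Σcross = 580.5000 → A = |Σcross|/2 = 290.2500 mm²
Σ(r_i+r_j)·cross = 20181.0000 → first moment M = |Σ|/6 = 3363.5000
R_c = M/A = 3363.5000/290.2500 = 11.5883 mm
θ = 210° = 3.665191 rad
V = θ·R_c·A = 3.665191·11.5883·290.2500 = 12327.871 mm³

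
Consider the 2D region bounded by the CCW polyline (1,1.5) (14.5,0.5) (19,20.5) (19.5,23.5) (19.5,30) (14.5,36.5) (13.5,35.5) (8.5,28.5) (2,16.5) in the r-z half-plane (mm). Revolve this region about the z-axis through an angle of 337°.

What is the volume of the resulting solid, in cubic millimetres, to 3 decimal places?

Profile (r,z), 9 vertices: (1,1.5) (14.5,0.5) (19,20.5) (19.5,23.5) (19.5,30) (14.5,36.5) (13.5,35.5) (8.5,28.5) (2,16.5)
edge 0: (1,1.5)→(14.5,0.5)  cross = 1·0.5 − 14.5·1.5 = -21.2500; (r_i+r_j)·cross = 15.5·-21.2500 = -329.3750
edge 1: (14.5,0.5)→(19,20.5)  cross = 14.5·20.5 − 19·0.5 = 287.7500; (r_i+r_j)·cross = 33.5·287.7500 = 9639.6250
edge 2: (19,20.5)→(19.5,23.5)  cross = 19·23.5 − 19.5·20.5 = 46.7500; (r_i+r_j)·cross = 38.5·46.7500 = 1799.8750
edge 3: (19.5,23.5)→(19.5,30)  cross = 19.5·30 − 19.5·23.5 = 126.7500; (r_i+r_j)·cross = 39·126.7500 = 4943.2500
edge 4: (19.5,30)→(14.5,36.5)  cross = 19.5·36.5 − 14.5·30 = 276.7500; (r_i+r_j)·cross = 34·276.7500 = 9409.5000
edge 5: (14.5,36.5)→(13.5,35.5)  cross = 14.5·35.5 − 13.5·36.5 = 22.0000; (r_i+r_j)·cross = 28·22.0000 = 616.0000
edge 6: (13.5,35.5)→(8.5,28.5)  cross = 13.5·28.5 − 8.5·35.5 = 83.0000; (r_i+r_j)·cross = 22·83.0000 = 1826.0000
edge 7: (8.5,28.5)→(2,16.5)  cross = 8.5·16.5 − 2·28.5 = 83.2500; (r_i+r_j)·cross = 10.5·83.2500 = 874.1250
edge 8: (2,16.5)→(1,1.5)  cross = 2·1.5 − 1·16.5 = -13.5000; (r_i+r_j)·cross = 3·-13.5000 = -40.5000
Σcross = 891.5000 → A = |Σcross|/2 = 445.7500 mm²
Σ(r_i+r_j)·cross = 28738.5000 → first moment M = |Σ|/6 = 4789.7500
R_c = M/A = 4789.7500/445.7500 = 10.7454 mm
θ = 337° = 5.881760 rad
V = θ·R_c·A = 5.881760·10.7454·445.7500 = 28172.158 mm³

Volume = 28172.158 mm³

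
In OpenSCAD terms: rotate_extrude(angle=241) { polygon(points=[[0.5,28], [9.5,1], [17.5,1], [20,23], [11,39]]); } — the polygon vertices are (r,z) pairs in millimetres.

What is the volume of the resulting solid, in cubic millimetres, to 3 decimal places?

Volume = 21821.641 mm³

Profile (r,z), 5 vertices: (0.5,28) (9.5,1) (17.5,1) (20,23) (11,39)
edge 0: (0.5,28)→(9.5,1)  cross = 0.5·1 − 9.5·28 = -265.5000; (r_i+r_j)·cross = 10·-265.5000 = -2655.0000
edge 1: (9.5,1)→(17.5,1)  cross = 9.5·1 − 17.5·1 = -8.0000; (r_i+r_j)·cross = 27·-8.0000 = -216.0000
edge 2: (17.5,1)→(20,23)  cross = 17.5·23 − 20·1 = 382.5000; (r_i+r_j)·cross = 37.5·382.5000 = 14343.7500
edge 3: (20,23)→(11,39)  cross = 20·39 − 11·23 = 527.0000; (r_i+r_j)·cross = 31·527.0000 = 16337.0000
edge 4: (11,39)→(0.5,28)  cross = 11·28 − 0.5·39 = 288.5000; (r_i+r_j)·cross = 11.5·288.5000 = 3317.7500
Σcross = 924.5000 → A = |Σcross|/2 = 462.2500 mm²
Σ(r_i+r_j)·cross = 31127.5000 → first moment M = |Σ|/6 = 5187.9167
R_c = M/A = 5187.9167/462.2500 = 11.2232 mm
θ = 241° = 4.206243 rad
V = θ·R_c·A = 4.206243·11.2232·462.2500 = 21821.641 mm³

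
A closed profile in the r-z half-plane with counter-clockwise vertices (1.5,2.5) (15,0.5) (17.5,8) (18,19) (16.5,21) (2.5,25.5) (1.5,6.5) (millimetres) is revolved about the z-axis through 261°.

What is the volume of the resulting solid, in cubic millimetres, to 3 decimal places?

Profile (r,z), 7 vertices: (1.5,2.5) (15,0.5) (17.5,8) (18,19) (16.5,21) (2.5,25.5) (1.5,6.5)
edge 0: (1.5,2.5)→(15,0.5)  cross = 1.5·0.5 − 15·2.5 = -36.7500; (r_i+r_j)·cross = 16.5·-36.7500 = -606.3750
edge 1: (15,0.5)→(17.5,8)  cross = 15·8 − 17.5·0.5 = 111.2500; (r_i+r_j)·cross = 32.5·111.2500 = 3615.6250
edge 2: (17.5,8)→(18,19)  cross = 17.5·19 − 18·8 = 188.5000; (r_i+r_j)·cross = 35.5·188.5000 = 6691.7500
edge 3: (18,19)→(16.5,21)  cross = 18·21 − 16.5·19 = 64.5000; (r_i+r_j)·cross = 34.5·64.5000 = 2225.2500
edge 4: (16.5,21)→(2.5,25.5)  cross = 16.5·25.5 − 2.5·21 = 368.2500; (r_i+r_j)·cross = 19·368.2500 = 6996.7500
edge 5: (2.5,25.5)→(1.5,6.5)  cross = 2.5·6.5 − 1.5·25.5 = -22.0000; (r_i+r_j)·cross = 4·-22.0000 = -88.0000
edge 6: (1.5,6.5)→(1.5,2.5)  cross = 1.5·2.5 − 1.5·6.5 = -6.0000; (r_i+r_j)·cross = 3·-6.0000 = -18.0000
Σcross = 667.7500 → A = |Σcross|/2 = 333.8750 mm²
Σ(r_i+r_j)·cross = 18817.0000 → first moment M = |Σ|/6 = 3136.1667
R_c = M/A = 3136.1667/333.8750 = 9.3932 mm
θ = 261° = 4.555309 rad
V = θ·R_c·A = 4.555309·9.3932·333.8750 = 14286.209 mm³

Volume = 14286.209 mm³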